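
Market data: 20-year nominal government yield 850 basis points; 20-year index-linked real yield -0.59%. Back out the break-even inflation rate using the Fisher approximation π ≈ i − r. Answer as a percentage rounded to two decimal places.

π ≈ i − r = 8.5% − (-0.59%) → 9.09%.

9.09%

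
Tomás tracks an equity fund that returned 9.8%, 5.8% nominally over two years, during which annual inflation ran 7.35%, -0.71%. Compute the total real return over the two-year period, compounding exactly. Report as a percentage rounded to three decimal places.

8.988%

Nominal growth factor = 1.0980 × 1.0580 = 1.161684
Price-level growth factor = 1.0735 × 0.9929 = 1.065878
Real growth factor = 1.161684 / 1.065878 = 1.089884
Total real return = 1.089884 − 1 → 8.988%.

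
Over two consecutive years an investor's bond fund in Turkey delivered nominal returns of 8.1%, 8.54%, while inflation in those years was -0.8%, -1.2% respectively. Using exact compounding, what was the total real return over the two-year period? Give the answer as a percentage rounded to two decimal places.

19.71%

Nominal growth factor = 1.0810 × 1.0854 = 1.173317
Price-level growth factor = 0.9920 × 0.9880 = 0.980096
Real growth factor = 1.173317 / 0.980096 = 1.197145
Total real return = 1.197145 − 1 → 19.71%.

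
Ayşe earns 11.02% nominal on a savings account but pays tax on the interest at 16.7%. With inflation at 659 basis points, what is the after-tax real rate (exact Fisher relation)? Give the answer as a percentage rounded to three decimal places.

After-tax nominal return = 11.02% × (1 − 0.167) = 9.17966%.
1 + r = 1.0917966 / 1.06590 = 1.024296
After-tax real rate = 1.024296 − 1 → 2.430%.

2.430%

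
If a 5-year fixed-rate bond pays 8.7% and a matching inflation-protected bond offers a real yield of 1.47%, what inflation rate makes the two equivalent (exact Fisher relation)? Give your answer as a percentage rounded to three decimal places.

7.125%

(1 + π) = (1 + i)/(1 + r) = 1.08700 / 1.01470 = 1.071253
Break-even inflation = 1.071253 − 1 → 7.125%.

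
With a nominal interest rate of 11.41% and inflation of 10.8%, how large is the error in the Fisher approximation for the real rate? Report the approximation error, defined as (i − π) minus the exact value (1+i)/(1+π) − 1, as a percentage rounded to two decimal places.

Approximate: r ≈ 11.410% − 10.800% = 0.6100%
Exact: (1 + 0.1141)/(1 + 0.1080) − 1 = 0.5505%
Error = 0.6100% − 0.5505% = 0.0595% → 0.06%.

0.06%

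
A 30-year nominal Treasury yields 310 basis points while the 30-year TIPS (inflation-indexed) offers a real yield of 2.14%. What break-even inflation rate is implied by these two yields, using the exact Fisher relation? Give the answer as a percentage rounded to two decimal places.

(1 + π) = (1 + i)/(1 + r) = 1.03100 / 1.02140 = 1.009399
Break-even inflation = 1.009399 − 1 → 0.94%.

0.94%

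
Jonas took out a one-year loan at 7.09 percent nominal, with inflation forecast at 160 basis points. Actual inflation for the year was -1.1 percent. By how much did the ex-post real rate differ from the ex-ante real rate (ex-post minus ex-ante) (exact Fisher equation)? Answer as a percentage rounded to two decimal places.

2.88%

Ex-ante: (1 + 0.0709)/(1 + 0.0160) − 1 = 5.4035%
Ex-post: (1 + 0.0709)/(1 − 0.0110) − 1 = 8.2811%
Difference (ex-post − ex-ante) = 2.8775% → 2.88%.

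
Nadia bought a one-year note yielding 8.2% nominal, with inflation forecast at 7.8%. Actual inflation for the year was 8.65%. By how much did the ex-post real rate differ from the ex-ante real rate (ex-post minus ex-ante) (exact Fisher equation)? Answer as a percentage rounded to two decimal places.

-0.79%

Ex-ante: (1 + 0.0820)/(1 + 0.0780) − 1 = 0.3711%
Ex-post: (1 + 0.0820)/(1 + 0.0865) − 1 = -0.4142%
Difference (ex-post − ex-ante) = -0.7852% → -0.79%.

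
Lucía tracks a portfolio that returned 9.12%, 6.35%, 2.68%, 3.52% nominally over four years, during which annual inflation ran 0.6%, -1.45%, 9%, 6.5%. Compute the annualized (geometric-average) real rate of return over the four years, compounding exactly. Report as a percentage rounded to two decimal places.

1.75%

Compound the nominal returns: 1.0912 × 1.0635 × 1.0268 × 1.0352 = 1.23353642.
Compound inflation: 1.0060 × 0.9855 × 1.0900 × 1.0650 = 1.15088178.
Deflate: 1.23353642 / 1.15088178 = 1.07181853.
Annualized real rate = 1.07181853^(1/4) − 1 = 1.7490% → 1.75%.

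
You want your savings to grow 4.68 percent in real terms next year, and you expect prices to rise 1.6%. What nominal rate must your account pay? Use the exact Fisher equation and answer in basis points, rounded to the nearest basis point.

635 basis points

(1 + i) = (1 + r)(1 + π) = 1.04680 × 1.01600 = 1.0635488
i = 1.0635488 − 1, so the required nominal rate is 635 basis points.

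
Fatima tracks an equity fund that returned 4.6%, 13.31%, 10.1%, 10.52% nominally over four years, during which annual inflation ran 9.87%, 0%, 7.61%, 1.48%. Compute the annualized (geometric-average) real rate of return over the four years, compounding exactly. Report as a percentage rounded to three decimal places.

Compound the nominal returns: 1.0460 × 1.1331 × 1.1010 × 1.1052 = 1.44220873.
Compound inflation: 1.0987 × 1.0000 × 1.0761 × 1.0148 = 1.19980927.
Deflate: 1.44220873 / 1.19980927 = 1.20203166.
Annualized real rate = 1.20203166^(1/4) − 1 = 4.7078% → 4.708%.

4.708%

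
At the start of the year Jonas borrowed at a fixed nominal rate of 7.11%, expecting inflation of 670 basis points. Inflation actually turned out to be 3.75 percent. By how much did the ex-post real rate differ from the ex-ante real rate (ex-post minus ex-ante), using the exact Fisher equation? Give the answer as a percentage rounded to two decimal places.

Ex-ante: (1 + 0.0711)/(1 + 0.0670) − 1 = 0.3843%
Ex-post: (1 + 0.0711)/(1 + 0.0375) − 1 = 3.2386%
Difference (ex-post − ex-ante) = 2.8543% → 2.85%.

2.85%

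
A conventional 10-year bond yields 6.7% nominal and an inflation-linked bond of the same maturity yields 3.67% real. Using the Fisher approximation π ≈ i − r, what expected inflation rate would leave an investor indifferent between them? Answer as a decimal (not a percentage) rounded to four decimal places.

0.0303

π ≈ i − r = 6.7% − 3.67% → 0.0303.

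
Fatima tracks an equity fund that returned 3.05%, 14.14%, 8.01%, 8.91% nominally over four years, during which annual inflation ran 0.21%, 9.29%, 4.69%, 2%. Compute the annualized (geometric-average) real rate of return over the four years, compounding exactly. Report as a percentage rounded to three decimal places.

4.293%

Nominal growth factor = 1.0305 × 1.1414 × 1.0801 × 1.0891 = 1.38362241
Price-level growth factor = 1.0021 × 1.0929 × 1.0469 × 1.0200 = 1.16949093
Real growth factor = 1.38362241 / 1.16949093 = 1.18309802
Annualized real rate = 1.18309802^(1/4) − 1 = 4.2930% → 4.293%.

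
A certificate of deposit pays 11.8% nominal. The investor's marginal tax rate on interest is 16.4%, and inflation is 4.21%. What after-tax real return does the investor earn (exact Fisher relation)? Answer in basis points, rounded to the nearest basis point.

543 basis points

After-tax nominal return = 11.8% × (1 − 0.164) = 9.8648%.
1 + r = 1.098648 / 1.04210 = 1.054264
After-tax real rate = 1.054264 − 1 → 543 basis points.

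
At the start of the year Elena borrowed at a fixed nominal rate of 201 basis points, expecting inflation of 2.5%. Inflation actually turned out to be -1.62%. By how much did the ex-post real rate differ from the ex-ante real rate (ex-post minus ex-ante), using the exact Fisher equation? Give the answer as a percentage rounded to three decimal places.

4.168%

Ex-ante: (1 + 0.0201)/(1 + 0.0250) − 1 = -0.4780%
Ex-post: (1 + 0.0201)/(1 − 0.0162) − 1 = 3.6898%
Difference (ex-post − ex-ante) = 4.1678% → 4.168%.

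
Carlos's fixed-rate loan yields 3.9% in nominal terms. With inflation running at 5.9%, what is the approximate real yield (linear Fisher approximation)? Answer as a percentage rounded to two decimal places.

-2.00%

r ≈ i − π = 3.9% − 5.9% = -2.00%.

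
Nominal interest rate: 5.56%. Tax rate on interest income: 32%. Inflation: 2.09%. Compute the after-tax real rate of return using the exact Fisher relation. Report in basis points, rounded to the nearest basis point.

After-tax nominal return = 5.56% × (1 − 0.32) = 3.7808%.
1 + r = 1.037808 / 1.02090 = 1.016562
After-tax real rate = 1.016562 − 1 → 166 basis points.

166 basis points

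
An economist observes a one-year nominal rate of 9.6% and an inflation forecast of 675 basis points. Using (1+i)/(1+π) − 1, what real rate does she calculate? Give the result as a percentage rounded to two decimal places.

2.67%

By the Fisher relation, 1 + r = (1 + i)/(1 + π).
1 + r = 1.09600 / 1.06750 = 1.026698
r = 1.026698 − 1 = 2.6698%, i.e. 2.67%.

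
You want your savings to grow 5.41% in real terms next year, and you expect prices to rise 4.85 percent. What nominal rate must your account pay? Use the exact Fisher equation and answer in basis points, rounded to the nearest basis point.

1052 basis points

(1 + i) = (1 + r)(1 + π) = 1.05410 × 1.04850 = 1.10522385
i = 1.10522385 − 1, so the required nominal rate is 1052 basis points.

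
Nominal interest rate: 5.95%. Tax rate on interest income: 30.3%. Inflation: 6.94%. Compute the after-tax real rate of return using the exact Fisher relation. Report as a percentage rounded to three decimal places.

After-tax nominal return = 5.95% × (1 − 0.303) = 4.14715%.
1 + r = 1.0414715 / 1.06940 = 0.973884
After-tax real rate = 0.973884 − 1 → -2.612%.

-2.612%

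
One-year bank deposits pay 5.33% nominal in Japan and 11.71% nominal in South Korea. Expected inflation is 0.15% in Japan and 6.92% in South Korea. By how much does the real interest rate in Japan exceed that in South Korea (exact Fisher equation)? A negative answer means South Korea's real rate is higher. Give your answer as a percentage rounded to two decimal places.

Japan: (1 + 0.0533)/(1 + 0.0015) − 1 = 5.1722%
South Korea: (1 + 0.1171)/(1 + 0.0692) − 1 = 4.4800%
Differential = 5.1722% − 4.4800% = 0.6923% → 0.69%.

0.69%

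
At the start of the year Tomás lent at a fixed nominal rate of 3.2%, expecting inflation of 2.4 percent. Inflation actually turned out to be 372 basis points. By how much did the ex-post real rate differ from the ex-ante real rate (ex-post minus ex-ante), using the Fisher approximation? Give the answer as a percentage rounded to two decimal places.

Ex-ante: 3.2% − 2.4% = 0.800%
Ex-post: 3.2% − 3.72% = -0.520%
Difference (ex-post − ex-ante) = -1.3200% → -1.32%.

-1.32%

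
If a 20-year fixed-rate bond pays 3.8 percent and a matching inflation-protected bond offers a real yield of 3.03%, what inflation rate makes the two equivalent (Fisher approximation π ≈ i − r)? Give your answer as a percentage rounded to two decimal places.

π ≈ i − r = 3.8% − 3.03% → 0.77%.

0.77%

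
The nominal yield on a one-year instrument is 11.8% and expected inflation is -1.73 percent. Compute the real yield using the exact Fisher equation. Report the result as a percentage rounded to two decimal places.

13.77%

1 + r = 1.11800 / 0.98270 = 1.137682
r = 1.137682 − 1 = 13.7682%, i.e. 13.77%.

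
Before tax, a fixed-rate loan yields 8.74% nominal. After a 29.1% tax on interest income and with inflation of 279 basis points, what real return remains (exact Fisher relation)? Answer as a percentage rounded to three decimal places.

After-tax nominal return = 8.74% × (1 − 0.291) = 6.19666%.
1 + r = 1.0619666 / 1.02790 = 1.033142
After-tax real rate = 1.033142 − 1 → 3.314%.

3.314%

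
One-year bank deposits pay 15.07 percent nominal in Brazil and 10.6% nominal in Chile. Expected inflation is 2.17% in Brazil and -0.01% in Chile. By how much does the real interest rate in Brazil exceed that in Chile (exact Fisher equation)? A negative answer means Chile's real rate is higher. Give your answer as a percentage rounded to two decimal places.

Brazil: (1 + 0.1507)/(1 + 0.0217) − 1 = 12.62602%
Chile: (1 + 0.1060)/(1 − 0.0001) − 1 = 10.61106%
Differential = 12.62602% − 10.61106% = 2.01495% → 2.01%.

2.01%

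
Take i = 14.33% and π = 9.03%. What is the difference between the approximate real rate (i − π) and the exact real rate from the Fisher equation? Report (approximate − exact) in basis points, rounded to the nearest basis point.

44 basis points

Approximate: r ≈ 14.330% − 9.030% = 5.3000%
Exact: (1 + 0.1433)/(1 + 0.0903) − 1 = 4.8610%
Error = 5.3000% − 4.8610% = 0.4390% → 44 basis points.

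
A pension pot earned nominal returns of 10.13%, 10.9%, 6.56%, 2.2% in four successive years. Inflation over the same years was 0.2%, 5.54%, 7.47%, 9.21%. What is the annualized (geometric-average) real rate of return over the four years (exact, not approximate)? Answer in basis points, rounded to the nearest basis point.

174 basis points

Nominal growth factor = 1.1013 × 1.1090 × 1.0656 × 1.0220 = 1.33009387
Price-level growth factor = 1.0020 × 1.0554 × 1.0747 × 1.0921 = 1.24117914
Real growth factor = 1.33009387 / 1.24117914 = 1.07163731
Annualized real rate = 1.07163731^(1/4) − 1 = 1.7447% → 174 basis points.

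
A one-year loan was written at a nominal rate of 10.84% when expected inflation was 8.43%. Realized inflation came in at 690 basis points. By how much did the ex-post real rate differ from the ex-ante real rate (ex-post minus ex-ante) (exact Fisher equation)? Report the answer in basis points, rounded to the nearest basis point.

Ex-ante: (1 + 0.1084)/(1 + 0.0843) − 1 = 2.2226%
Ex-post: (1 + 0.1084)/(1 + 0.0690) − 1 = 3.6857%
Difference (ex-post − ex-ante) = 1.4631% → 146 basis points.

146 basis points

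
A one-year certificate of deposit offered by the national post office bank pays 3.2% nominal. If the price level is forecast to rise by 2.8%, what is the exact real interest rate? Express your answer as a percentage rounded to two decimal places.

1 + r = 1.03200 / 1.02800 = 1.003891
r = 1.003891 − 1 = 0.3891%, i.e. 0.39%.

0.39%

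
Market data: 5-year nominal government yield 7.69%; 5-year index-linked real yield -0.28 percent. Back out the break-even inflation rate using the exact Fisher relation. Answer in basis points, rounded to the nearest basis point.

799 basis points

(1 + π) = (1 + i)/(1 + r) = 1.07690 / 0.99720 = 1.079924
Break-even inflation = 1.079924 − 1 → 799 basis points.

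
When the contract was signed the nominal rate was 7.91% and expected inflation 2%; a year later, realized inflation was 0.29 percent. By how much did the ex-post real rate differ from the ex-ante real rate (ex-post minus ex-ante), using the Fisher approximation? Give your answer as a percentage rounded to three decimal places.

Ex-ante: 7.91% − 2% = 5.910%
Ex-post: 7.91% − 0.29% = 7.620%
Difference (ex-post − ex-ante) = 1.7100% → 1.710%.

1.710%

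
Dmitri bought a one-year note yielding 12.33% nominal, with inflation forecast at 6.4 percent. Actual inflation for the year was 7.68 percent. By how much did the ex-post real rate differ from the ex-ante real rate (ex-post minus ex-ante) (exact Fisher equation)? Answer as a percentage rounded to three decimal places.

Ex-ante: (1 + 0.1233)/(1 + 0.0640) − 1 = 5.5733%
Ex-post: (1 + 0.1233)/(1 + 0.0768) − 1 = 4.3184%
Difference (ex-post − ex-ante) = -1.2550% → -1.255%.

-1.255%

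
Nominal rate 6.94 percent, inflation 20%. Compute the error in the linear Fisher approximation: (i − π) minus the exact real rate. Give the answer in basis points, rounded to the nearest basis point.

-218 basis points

Approximate: r ≈ 6.940% − 20.000% = -13.0600%
Exact: (1 + 0.0694)/(1 + 0.2000) − 1 = -10.8833%
Error = -13.0600% − (-10.8833%) = -2.1767% → -218 basis points.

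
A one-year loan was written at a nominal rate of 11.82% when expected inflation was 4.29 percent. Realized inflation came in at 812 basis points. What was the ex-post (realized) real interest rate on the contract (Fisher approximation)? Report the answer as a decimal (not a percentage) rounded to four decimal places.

0.0370

Ex-post: 11.82% − 8.12% = 3.700%
So the realized real rate is 0.0370.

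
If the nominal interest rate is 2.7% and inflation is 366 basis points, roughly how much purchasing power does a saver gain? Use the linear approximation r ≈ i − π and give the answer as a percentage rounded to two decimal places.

r ≈ i − π = 2.7% − 3.66% = -0.96%.

-0.96%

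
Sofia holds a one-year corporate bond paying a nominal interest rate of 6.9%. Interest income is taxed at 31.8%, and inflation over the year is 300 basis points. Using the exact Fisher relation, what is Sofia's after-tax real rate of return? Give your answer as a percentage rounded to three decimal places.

1.656%

After-tax nominal return = 6.9% × (1 − 0.318) = 4.7058%.
1 + r = 1.047058 / 1.03000 = 1.016561
After-tax real rate = 1.016561 − 1 → 1.656%.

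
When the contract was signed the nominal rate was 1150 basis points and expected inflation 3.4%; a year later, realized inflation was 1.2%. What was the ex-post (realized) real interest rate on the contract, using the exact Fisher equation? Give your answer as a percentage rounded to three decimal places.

10.178%

Ex-post: (1 + 0.1150)/(1 + 0.0120) − 1 = 10.1779%
So the realized real rate is 10.178%.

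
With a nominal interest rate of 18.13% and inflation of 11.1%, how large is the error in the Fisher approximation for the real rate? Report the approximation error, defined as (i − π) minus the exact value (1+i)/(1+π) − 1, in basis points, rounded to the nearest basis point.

70 basis points

Approximate: r ≈ 18.130% − 11.100% = 7.0300%
Exact: (1 + 0.1813)/(1 + 0.1110) − 1 = 6.3276%
Error = 7.0300% − 6.3276% = 0.7024% → 70 basis points.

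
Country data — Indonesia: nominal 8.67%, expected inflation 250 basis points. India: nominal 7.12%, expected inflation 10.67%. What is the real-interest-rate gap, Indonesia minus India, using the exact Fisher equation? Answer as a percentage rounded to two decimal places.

Indonesia: (1 + 0.0867)/(1 + 0.0250) − 1 = 6.0195%
India: (1 + 0.0712)/(1 + 0.1067) − 1 = -3.2077%
Differential = 6.0195% − (-3.2077%) = 9.2272% → 9.23%.

9.23%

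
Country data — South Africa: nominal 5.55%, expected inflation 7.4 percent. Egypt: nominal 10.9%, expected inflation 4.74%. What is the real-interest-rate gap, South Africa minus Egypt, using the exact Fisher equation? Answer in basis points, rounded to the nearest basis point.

South Africa: (1 + 0.0555)/(1 + 0.0740) − 1 = -1.7225%
Egypt: (1 + 0.1090)/(1 + 0.0474) − 1 = 5.8812%
Differential = -1.7225% − 5.8812% = -7.6038% → -760 basis points.

-760 basis points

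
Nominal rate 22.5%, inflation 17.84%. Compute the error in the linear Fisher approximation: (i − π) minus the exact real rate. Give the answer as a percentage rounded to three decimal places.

Approximate: r ≈ 22.500% − 17.840% = 4.6600%
Exact: (1 + 0.2250)/(1 + 0.1784) − 1 = 3.95451%
Error = 4.6600% − 3.95451% = 0.70549% → 0.705%.

0.705%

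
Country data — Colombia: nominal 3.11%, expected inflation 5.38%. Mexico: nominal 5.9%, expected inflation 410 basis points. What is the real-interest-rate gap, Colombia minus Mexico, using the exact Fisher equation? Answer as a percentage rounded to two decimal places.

Colombia: (1 + 0.0311)/(1 + 0.0538) − 1 = -2.1541%
Mexico: (1 + 0.0590)/(1 + 0.0410) − 1 = 1.7291%
Differential = -2.1541% − 1.7291% = -3.8832% → -3.88%.

-3.88%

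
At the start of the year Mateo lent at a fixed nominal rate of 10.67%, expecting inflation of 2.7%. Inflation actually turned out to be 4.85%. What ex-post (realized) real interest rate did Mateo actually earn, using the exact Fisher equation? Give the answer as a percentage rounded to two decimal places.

Ex-post: (1 + 0.1067)/(1 + 0.0485) − 1 = 5.5508%
So the realized real rate is 5.55%.

5.55%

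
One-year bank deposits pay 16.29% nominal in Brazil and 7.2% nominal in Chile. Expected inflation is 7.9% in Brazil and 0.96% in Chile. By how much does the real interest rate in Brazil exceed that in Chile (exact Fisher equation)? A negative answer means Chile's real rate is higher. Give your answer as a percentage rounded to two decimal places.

1.60%

Brazil: (1 + 0.1629)/(1 + 0.0790) − 1 = 7.7757%
Chile: (1 + 0.0720)/(1 + 0.0096) − 1 = 6.1807%
Differential = 7.7757% − 6.1807% = 1.5951% → 1.60%.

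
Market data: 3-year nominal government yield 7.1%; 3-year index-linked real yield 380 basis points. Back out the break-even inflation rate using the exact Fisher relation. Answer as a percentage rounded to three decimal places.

3.179%

(1 + π) = (1 + i)/(1 + r) = 1.07100 / 1.03800 = 1.031792
Break-even inflation = 1.031792 − 1 → 3.179%.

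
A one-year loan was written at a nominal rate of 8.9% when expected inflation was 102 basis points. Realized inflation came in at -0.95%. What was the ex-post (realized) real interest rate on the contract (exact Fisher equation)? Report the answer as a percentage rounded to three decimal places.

Ex-post: (1 + 0.0890)/(1 − 0.0095) − 1 = 9.94447%
So the realized real rate is 9.944%.

9.944%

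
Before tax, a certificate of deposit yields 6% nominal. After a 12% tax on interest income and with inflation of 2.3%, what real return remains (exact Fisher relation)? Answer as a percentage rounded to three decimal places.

2.913%

After-tax nominal return = 6% × (1 − 0.12) = 5.2800%.
1 + r = 1.05280 / 1.02300 = 1.029130
After-tax real rate = 1.029130 − 1 → 2.913%.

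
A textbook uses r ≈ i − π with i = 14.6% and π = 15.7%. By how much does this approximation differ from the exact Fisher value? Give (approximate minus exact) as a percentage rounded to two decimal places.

-0.15%

Approximate: r ≈ 14.600% − 15.700% = -1.1000%
Exact: (1 + 0.1460)/(1 + 0.1570) − 1 = -0.9507%
Error = -1.1000% − (-0.9507%) = -0.1493% → -0.15%.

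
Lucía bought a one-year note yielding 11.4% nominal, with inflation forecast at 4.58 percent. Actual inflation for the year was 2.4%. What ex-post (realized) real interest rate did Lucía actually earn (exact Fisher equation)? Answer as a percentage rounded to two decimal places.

8.79%

Ex-post: (1 + 0.1140)/(1 + 0.0240) − 1 = 8.7891%
So the realized real rate is 8.79%.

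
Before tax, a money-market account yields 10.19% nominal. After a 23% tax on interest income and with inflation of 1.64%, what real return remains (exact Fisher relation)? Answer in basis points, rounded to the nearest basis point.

After-tax nominal return = 10.19% × (1 − 0.23) = 7.8463%.
1 + r = 1.078463 / 1.01640 = 1.061062
After-tax real rate = 1.061062 − 1 → 611 basis points.

611 basis points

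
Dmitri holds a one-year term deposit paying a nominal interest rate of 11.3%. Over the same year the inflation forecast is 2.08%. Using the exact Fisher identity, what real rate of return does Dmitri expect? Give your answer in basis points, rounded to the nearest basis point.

903 basis points

By the Fisher identity, 1 + r = (1 + i)/(1 + π).
1 + r = 1.11300 / 1.02080 = 1.090321
r = 1.090321 − 1 = 9.0321%, i.e. 903 basis points.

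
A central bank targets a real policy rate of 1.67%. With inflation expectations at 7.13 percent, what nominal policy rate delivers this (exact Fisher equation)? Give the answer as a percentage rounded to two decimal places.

(1 + i) = (1 + r)(1 + π) = 1.01670 × 1.07130 = 1.08919071
i = 1.08919071 − 1, so the required nominal rate is 8.92%.

8.92%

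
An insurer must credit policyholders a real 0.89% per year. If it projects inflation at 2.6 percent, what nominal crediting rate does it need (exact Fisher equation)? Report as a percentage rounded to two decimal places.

(1 + i) = (1 + r)(1 + π) = 1.00890 × 1.02600 = 1.0351314
i = 1.0351314 − 1, so the required nominal rate is 3.51%.

3.51%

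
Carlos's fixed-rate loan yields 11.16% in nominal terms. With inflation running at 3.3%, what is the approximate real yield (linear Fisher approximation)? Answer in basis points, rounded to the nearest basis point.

786 basis points

r ≈ i − π = 11.16% − 3.3% = 786 basis points.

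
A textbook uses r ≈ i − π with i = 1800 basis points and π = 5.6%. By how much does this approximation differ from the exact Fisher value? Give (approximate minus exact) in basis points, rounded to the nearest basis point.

66 basis points

Approximate: r ≈ 18.000% − 5.600% = 12.4000%
Exact: (1 + 0.1800)/(1 + 0.0560) − 1 = 11.7424%
Error = 12.4000% − 11.7424% = 0.6576% → 66 basis points.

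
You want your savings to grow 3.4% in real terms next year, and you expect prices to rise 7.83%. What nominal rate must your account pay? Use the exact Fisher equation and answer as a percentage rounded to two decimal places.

11.50%

(1 + i) = (1 + r)(1 + π) = 1.03400 × 1.07830 = 1.1149622
i = 1.1149622 − 1, so the required nominal rate is 11.50%.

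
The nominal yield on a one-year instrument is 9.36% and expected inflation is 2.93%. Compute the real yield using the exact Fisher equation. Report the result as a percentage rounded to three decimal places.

By the Fisher equation, 1 + r = (1 + i)/(1 + π).
1 + r = 1.09360 / 1.02930 = 1.062470
r = 1.062470 − 1 = 6.2470%, i.e. 6.247%.

6.247%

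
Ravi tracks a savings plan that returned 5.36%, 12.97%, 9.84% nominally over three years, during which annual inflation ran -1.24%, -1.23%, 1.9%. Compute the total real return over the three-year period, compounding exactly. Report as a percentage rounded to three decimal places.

31.528%

Nominal growth factor = 1.0536 × 1.1297 × 1.0984 = 1.307373
Price-level growth factor = 0.9876 × 0.9877 × 1.0190 = 0.993986
Real growth factor = 1.307373 / 0.993986 = 1.315283
Total real return = 1.315283 − 1 → 31.528%.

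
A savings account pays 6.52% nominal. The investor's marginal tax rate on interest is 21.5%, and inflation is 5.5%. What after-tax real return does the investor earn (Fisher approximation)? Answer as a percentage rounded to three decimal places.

After-tax nominal return = 6.52% × (1 − 0.215) = 5.1182%.
r ≈ 5.1182% − 5.5% → -0.382%.

-0.382%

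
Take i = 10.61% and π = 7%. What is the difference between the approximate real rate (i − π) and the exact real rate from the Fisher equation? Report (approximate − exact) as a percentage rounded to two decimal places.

Approximate: r ≈ 10.610% − 7.000% = 3.6100%
Exact: (1 + 0.1061)/(1 + 0.0700) − 1 = 3.3738%
Error = 3.6100% − 3.3738% = 0.2362% → 0.24%.

0.24%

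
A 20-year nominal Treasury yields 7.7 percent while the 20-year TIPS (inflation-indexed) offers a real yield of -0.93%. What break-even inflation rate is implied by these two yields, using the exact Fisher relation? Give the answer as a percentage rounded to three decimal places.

(1 + π) = (1 + i)/(1 + r) = 1.07700 / 0.99070 = 1.087110
Break-even inflation = 1.087110 − 1 → 8.711%.

8.711%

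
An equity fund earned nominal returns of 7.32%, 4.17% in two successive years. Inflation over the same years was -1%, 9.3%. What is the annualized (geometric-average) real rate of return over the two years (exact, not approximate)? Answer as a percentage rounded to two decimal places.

1.64%

Nominal growth factor = 1.0732 × 1.0417 = 1.11795244
Price-level growth factor = 0.9900 × 1.0930 = 1.08207000
Real growth factor = 1.11795244 / 1.08207000 = 1.03316092
Annualized real rate = 1.03316092^(1/2) − 1 = 1.6445% → 1.64%.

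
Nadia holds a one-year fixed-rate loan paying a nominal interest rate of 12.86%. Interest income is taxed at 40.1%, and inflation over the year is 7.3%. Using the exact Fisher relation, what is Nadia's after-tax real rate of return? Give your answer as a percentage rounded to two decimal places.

After-tax nominal return = 12.86% × (1 − 0.401) = 7.70314%.
1 + r = 1.0770314 / 1.07300 = 1.003757
After-tax real rate = 1.003757 − 1 → 0.38%.

0.38%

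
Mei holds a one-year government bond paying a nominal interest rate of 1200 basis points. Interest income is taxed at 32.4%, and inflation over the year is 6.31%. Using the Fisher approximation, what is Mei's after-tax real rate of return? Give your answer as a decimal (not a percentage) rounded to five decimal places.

After-tax nominal return = 12% × (1 − 0.324) = 8.1120%.
r ≈ 8.1120% − 6.31% → 0.01802.

0.01802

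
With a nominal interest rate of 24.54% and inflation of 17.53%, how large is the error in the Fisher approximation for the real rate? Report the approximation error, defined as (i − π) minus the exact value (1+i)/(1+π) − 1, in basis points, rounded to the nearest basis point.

105 basis points

Approximate: r ≈ 24.540% − 17.530% = 7.0100%
Exact: (1 + 0.2454)/(1 + 0.1753) − 1 = 5.9644%
Error = 7.0100% − 5.9644% = 1.0456% → 105 basis points.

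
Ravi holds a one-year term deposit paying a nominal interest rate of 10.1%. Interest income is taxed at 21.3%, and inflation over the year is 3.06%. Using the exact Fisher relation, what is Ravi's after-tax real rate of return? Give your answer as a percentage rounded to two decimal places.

4.74%

After-tax nominal return = 10.1% × (1 − 0.213) = 7.9487%.
1 + r = 1.079487 / 1.03060 = 1.047435
After-tax real rate = 1.047435 − 1 → 4.74%.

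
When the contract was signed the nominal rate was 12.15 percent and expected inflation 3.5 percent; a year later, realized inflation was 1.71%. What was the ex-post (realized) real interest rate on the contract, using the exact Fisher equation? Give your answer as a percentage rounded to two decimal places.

Ex-post: (1 + 0.1215)/(1 + 0.0171) − 1 = 10.2645%
So the realized real rate is 10.26%.

10.26%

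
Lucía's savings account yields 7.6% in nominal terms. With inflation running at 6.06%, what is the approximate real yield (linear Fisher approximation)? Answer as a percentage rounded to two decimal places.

r ≈ i − π = 7.6% − 6.06% = 1.54%.

1.54%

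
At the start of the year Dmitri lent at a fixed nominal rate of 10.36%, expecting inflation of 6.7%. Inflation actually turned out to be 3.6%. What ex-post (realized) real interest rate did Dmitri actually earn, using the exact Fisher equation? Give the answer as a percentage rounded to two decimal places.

Ex-post: (1 + 0.1036)/(1 + 0.0360) − 1 = 6.5251%
So the realized real rate is 6.53%.

6.53%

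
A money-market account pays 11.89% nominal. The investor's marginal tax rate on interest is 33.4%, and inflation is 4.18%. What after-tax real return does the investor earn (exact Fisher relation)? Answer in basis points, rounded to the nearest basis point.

359 basis points

After-tax nominal return = 11.89% × (1 − 0.334) = 7.91874%.
1 + r = 1.0791874 / 1.04180 = 1.035887
After-tax real rate = 1.035887 − 1 → 359 basis points.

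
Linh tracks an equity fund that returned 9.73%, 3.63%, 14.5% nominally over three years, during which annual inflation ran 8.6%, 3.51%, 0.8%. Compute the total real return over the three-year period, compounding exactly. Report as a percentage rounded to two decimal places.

14.91%

Nominal growth factor = 1.0973 × 1.0363 × 1.1450 = 1.302016
Price-level growth factor = 1.0860 × 1.0351 × 1.0080 = 1.133112
Real growth factor = 1.302016 / 1.133112 = 1.149063
Total real return = 1.149063 − 1 → 14.91%.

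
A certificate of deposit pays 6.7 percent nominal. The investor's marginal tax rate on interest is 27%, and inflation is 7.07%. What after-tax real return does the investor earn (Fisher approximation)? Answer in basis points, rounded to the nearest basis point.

-218 basis points

After-tax nominal return = 6.7% × (1 − 0.27) = 4.8910%.
r ≈ 4.8910% − 7.07% → -218 basis points.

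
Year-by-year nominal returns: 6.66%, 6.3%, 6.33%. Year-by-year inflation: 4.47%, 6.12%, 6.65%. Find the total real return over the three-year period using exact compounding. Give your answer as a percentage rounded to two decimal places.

Nominal growth factor = 1.0666 × 1.0630 × 1.0633 = 1.205565
Price-level growth factor = 1.0447 × 1.0612 × 1.0665 = 1.182360
Real growth factor = 1.205565 / 1.182360 = 1.019626
Total real return = 1.019626 − 1 → 1.96%.

1.96%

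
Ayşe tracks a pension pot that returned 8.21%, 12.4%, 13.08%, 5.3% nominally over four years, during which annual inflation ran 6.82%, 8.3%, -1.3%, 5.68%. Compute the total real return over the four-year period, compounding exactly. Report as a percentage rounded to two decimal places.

20.02%

Compound the nominal returns: 1.0821 × 1.1240 × 1.1308 × 1.0530 = 1.448264.
Compound inflation: 1.0682 × 1.0830 × 0.9870 × 1.0568 = 1.206677.
Deflate: 1.448264 / 1.206677 = 1.200209.
Total real return = 1.200209 − 1 → 20.02%.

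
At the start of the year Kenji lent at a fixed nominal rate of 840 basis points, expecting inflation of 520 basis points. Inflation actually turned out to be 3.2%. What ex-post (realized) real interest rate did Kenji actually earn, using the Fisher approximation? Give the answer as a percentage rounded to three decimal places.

5.200%

Ex-post: 8.4% − 3.2% = 5.200%
So the realized real rate is 5.200%.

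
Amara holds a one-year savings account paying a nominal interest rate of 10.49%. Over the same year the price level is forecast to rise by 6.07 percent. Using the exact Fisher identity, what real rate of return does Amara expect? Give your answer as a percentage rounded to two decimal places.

By the Fisher identity, 1 + r = (1 + i)/(1 + π).
1 + r = 1.10490 / 1.06070 = 1.041671
r = 1.041671 − 1 = 4.1671%, i.e. 4.17%.

4.17%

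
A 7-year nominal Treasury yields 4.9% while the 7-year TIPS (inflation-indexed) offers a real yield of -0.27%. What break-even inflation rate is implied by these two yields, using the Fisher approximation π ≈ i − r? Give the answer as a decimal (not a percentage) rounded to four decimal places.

0.0517

π ≈ i − r = 4.9% − (-0.27%) → 0.0517.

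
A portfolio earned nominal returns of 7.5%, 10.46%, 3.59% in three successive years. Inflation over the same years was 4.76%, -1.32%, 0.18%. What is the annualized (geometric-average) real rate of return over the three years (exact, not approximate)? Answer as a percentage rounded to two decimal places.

5.90%

Nominal growth factor = 1.0750 × 1.1046 × 1.0359 = 1.23007428
Price-level growth factor = 1.0476 × 0.9868 × 1.0018 = 1.03563247
Real growth factor = 1.23007428 / 1.03563247 = 1.18775175
Annualized real rate = 1.18775175^(1/3) − 1 = 5.9031% → 5.90%.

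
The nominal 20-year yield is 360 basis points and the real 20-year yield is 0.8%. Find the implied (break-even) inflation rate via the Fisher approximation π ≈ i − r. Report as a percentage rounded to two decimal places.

2.80%

π ≈ i − r = 3.6% − 0.8% → 2.80%.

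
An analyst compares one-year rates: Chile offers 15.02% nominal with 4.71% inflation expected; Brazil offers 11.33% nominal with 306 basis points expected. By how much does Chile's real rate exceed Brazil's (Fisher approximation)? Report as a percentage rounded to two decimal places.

Chile: 15.02% − 4.71% = 10.310%
Brazil: 11.33% − 3.06% = 8.270%
Differential = 2.040% → 2.04%.

2.04%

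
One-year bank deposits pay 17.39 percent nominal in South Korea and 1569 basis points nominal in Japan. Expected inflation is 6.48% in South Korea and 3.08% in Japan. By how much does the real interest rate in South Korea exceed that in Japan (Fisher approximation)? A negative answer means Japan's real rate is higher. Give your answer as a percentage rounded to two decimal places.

-1.70%

South Korea: 17.39% − 6.48% = 10.910%
Japan: 15.69% − 3.08% = 12.610%
Differential = -1.700% → -1.70%.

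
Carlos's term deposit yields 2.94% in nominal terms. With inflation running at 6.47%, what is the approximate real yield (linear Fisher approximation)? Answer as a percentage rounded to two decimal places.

-3.53%

r ≈ i − π = 2.94% − 6.47% = -3.53%.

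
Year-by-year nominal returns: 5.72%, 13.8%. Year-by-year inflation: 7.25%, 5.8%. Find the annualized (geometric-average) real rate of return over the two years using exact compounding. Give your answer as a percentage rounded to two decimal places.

Compound the nominal returns: 1.0572 × 1.1380 = 1.20309360.
Compound inflation: 1.0725 × 1.0580 = 1.13470500.
Deflate: 1.20309360 / 1.13470500 = 1.06026994.
Annualized real rate = 1.06026994^(1/2) − 1 = 2.9694% → 2.97%.

2.97%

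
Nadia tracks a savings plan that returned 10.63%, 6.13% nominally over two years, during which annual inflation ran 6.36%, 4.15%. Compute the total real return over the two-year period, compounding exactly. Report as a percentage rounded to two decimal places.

5.99%

Nominal growth factor = 1.1063 × 1.0613 = 1.174116
Price-level growth factor = 1.0636 × 1.0415 = 1.107739
Real growth factor = 1.174116 / 1.107739 = 1.059921
Total real return = 1.059921 − 1 → 5.99%.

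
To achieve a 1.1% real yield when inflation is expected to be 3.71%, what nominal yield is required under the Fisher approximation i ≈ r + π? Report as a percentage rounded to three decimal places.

4.810%

i ≈ r + π = 1.1% + 3.71% = 4.810%.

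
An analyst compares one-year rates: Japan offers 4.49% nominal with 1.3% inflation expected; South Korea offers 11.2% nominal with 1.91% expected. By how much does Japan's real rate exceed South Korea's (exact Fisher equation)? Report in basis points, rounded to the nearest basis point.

-597 basis points

Japan: (1 + 0.0449)/(1 + 0.0130) − 1 = 3.1491%
South Korea: (1 + 0.1120)/(1 + 0.0191) − 1 = 9.1159%
Differential = 3.1491% − 9.1159% = -5.9668% → -597 basis points.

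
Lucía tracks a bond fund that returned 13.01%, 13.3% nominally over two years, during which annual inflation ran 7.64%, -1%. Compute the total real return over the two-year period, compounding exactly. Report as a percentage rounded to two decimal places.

20.15%

Compound the nominal returns: 1.1301 × 1.1330 = 1.280403.
Compound inflation: 1.0764 × 0.9900 = 1.065636.
Deflate: 1.280403 / 1.065636 = 1.201539.
Total real return = 1.201539 − 1 → 20.15%.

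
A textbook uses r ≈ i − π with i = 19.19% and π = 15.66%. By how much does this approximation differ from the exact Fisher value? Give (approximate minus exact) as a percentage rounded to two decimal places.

Approximate: r ≈ 19.190% − 15.660% = 3.5300%
Exact: (1 + 0.1919)/(1 + 0.1566) − 1 = 3.0520%
Error = 3.5300% − 3.0520% = 0.4780% → 0.48%.

0.48%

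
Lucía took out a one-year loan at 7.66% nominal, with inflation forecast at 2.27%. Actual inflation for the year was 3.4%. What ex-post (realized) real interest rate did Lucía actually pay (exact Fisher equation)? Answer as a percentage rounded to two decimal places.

Ex-post: (1 + 0.0766)/(1 + 0.0340) − 1 = 4.1199%
So the realized real rate is 4.12%.

4.12%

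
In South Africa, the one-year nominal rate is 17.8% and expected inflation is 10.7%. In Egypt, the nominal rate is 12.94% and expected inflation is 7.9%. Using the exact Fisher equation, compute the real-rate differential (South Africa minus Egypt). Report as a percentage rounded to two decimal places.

South Africa: (1 + 0.1780)/(1 + 0.1070) − 1 = 6.4137%
Egypt: (1 + 0.1294)/(1 + 0.0790) − 1 = 4.6710%
Differential = 6.4137% − 4.6710% = 1.7427% → 1.74%.

1.74%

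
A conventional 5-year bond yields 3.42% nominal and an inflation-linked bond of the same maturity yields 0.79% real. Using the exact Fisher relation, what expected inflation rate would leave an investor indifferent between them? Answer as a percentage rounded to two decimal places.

2.61%

(1 + π) = (1 + i)/(1 + r) = 1.03420 / 1.00790 = 1.026094
Break-even inflation = 1.026094 − 1 → 2.61%.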